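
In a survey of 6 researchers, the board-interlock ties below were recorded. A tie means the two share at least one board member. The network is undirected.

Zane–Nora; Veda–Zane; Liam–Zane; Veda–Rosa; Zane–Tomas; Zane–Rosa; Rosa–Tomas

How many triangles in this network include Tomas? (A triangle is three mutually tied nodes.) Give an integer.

1

Tomas's neighbors: Rosa and Zane.
Neighbor pairs that are themselves tied: Tomas–Rosa–Zane. Each forms one triangle with Tomas, for 1 in total.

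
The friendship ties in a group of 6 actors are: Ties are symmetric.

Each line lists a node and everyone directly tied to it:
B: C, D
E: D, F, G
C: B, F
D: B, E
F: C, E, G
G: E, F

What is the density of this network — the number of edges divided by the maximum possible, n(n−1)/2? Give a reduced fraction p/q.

There are 7 edges and 6 nodes, so the maximum possible is C(6,2) = 15.
Density = 7/15.

7/15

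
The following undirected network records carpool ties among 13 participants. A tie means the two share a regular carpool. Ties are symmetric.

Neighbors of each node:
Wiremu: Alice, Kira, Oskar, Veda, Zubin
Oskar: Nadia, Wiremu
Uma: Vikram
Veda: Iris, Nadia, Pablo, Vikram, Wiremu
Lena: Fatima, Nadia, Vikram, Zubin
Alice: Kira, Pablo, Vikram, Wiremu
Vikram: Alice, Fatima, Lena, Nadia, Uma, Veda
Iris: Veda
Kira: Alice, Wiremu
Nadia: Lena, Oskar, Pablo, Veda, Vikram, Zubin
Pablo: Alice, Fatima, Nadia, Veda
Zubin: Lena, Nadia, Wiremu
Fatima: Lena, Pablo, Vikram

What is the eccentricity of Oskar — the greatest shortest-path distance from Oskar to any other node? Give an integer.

Distances from Oskar: Alice:2, Fatima:3, Iris:3, Kira:2, Lena:2, Nadia:1, Pablo:2, Uma:3, Veda:2, Vikram:2, Wiremu:1, Zubin:2.
The largest is 3 (to Iris, Fatima, and Uma), so the eccentricity of Oskar is 3.

3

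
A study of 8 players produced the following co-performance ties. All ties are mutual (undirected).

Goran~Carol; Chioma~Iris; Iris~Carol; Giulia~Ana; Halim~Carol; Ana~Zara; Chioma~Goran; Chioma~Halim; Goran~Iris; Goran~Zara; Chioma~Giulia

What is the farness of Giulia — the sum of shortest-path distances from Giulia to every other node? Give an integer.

13

Distances from Giulia: Ana:1, Carol:3, Chioma:1, Goran:2, Halim:2, Iris:2, Zara:2.
Sum = 1 + 3 + 1 + 2 + 2 + 2 + 2 = 13.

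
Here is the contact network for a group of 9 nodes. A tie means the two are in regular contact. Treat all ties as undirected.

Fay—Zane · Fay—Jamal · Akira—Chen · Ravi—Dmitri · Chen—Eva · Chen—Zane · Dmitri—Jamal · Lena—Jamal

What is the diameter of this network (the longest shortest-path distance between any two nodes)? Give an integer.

Eccentricity of each node (its greatest distance to any other): Akira:6, Chen:5, Dmitri:5, Eva:6, Fay:3, Jamal:4, Lena:5, Ravi:6, Zane:4.
The maximum eccentricity is 6, realized for instance by the pair Akira–Ravi via Akira – Chen – Zane – Fay – Jamal – Dmitri – Ravi. So the diameter is 6.

6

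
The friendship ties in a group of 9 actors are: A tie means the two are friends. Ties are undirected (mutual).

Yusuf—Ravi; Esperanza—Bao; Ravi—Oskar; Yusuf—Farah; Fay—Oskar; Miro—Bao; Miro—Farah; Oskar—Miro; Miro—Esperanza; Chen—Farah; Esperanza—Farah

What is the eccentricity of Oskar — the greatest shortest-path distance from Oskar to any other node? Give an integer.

Distances from Oskar: Bao:2, Chen:3, Esperanza:2, Farah:2, Fay:1, Miro:1, Ravi:1, Yusuf:2.
The largest is 3 (to Chen), so the eccentricity of Oskar is 3.

3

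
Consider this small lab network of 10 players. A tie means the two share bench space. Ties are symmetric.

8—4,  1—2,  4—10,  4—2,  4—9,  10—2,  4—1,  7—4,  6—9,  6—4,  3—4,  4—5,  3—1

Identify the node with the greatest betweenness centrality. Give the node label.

4

Unnormalized betweenness of each node: 1:1/2, 2:1/2, 3:0, 4:31, 5:0, 6:0, 7:0, 8:0, 9:0, 10:0.
4 has the largest value, 31, making it the main broker — the node through which the most shortest paths run.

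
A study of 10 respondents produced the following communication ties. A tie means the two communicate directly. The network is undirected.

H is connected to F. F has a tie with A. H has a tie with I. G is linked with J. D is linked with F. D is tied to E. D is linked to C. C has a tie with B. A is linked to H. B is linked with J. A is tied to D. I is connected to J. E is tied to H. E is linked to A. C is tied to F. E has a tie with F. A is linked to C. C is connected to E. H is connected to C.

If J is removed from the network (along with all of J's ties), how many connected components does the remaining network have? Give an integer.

Without J, the remaining ties split the others into: {A, B, C, D, E, F, H, I}; {G}.
That's 2 separate components.

2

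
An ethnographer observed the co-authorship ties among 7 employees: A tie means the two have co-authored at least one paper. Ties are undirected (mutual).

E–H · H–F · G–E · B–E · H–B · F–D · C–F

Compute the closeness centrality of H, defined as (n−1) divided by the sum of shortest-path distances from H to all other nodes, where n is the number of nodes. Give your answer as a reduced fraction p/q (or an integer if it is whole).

2/3

Distances from H: B:1, C:2, D:2, E:1, F:1, G:2. Sum = 9.
n = 7, so closeness = 6/9 = 2/3.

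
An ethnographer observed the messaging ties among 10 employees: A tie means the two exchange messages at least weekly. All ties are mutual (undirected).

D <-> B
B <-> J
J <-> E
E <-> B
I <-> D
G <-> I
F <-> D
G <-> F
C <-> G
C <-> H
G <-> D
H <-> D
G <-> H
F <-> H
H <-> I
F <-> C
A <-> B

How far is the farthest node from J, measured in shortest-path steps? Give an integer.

Distances from J: A:2, B:1, C:4, D:2, E:1, F:3, G:3, H:3, I:3.
The largest is 4 (to C), so the eccentricity of J is 4.

4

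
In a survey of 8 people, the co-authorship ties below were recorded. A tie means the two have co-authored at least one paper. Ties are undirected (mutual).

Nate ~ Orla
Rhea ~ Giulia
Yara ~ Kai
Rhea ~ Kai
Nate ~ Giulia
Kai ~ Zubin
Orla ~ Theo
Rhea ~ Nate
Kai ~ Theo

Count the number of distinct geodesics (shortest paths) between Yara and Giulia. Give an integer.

1

The shortest distance is 3, and the only length-3 path is Yara–Kai–Rhea–Giulia. So there is exactly 1 shortest path.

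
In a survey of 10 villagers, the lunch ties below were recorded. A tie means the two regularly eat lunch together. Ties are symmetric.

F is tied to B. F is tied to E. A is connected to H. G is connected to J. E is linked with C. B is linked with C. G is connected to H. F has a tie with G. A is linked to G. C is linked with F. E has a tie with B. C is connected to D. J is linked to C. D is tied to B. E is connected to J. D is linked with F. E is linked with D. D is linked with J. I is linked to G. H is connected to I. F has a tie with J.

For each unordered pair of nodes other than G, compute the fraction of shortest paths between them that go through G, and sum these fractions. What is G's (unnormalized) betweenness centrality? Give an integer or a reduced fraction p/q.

Pairs whose geodesics pass through G — A–I: 1/2; A–F: 1; A–J: 1; A–D: 2/2; A–B: 1; A–C: 2/2; A–E: 2/2; H–F: 1; H–J: 1; H–D: 2/2; H–B: 1; H–C: 2/2; H–E: 2/2; I–F: 1 … (+5 more pairs).
All other pairs contribute 0.
Summing the contributions gives betweenness(G) = 37/2.

37/2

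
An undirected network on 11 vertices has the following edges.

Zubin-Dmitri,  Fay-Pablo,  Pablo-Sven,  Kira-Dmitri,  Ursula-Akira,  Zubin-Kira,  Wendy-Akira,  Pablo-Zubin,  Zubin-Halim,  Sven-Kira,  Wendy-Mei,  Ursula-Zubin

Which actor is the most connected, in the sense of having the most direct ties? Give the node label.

Zubin

Degrees — Akira:2, Dmitri:2, Fay:1, Halim:1, Kira:3, Mei:1, Pablo:3, Sven:2, Ursula:2, Wendy:2, Zubin:5.
The maximum is 5, attained only by Zubin.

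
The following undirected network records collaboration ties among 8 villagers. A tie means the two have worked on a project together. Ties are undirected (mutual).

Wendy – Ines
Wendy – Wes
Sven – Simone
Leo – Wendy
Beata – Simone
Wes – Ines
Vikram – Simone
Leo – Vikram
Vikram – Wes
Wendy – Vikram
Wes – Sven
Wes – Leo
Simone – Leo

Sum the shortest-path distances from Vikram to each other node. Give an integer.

10

Distances from Vikram: Beata:2, Ines:2, Leo:1, Simone:1, Sven:2, Wendy:1, Wes:1.
Sum = 2 + 2 + 1 + 1 + 2 + 1 + 1 = 10.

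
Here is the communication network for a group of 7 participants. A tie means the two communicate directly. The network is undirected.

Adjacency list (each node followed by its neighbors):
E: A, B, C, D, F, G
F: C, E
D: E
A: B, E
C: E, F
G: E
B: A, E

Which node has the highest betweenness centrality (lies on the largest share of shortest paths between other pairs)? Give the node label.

E

Unnormalized betweenness of each node: A:0, B:0, C:0, D:0, E:13, F:0, G:0.
E has the largest value, 13, making it the main broker — the node through which the most shortest paths run.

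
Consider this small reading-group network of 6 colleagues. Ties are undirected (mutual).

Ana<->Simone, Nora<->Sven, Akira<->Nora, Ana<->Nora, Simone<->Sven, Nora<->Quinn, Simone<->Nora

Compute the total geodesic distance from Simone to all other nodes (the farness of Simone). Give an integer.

7

Distances from Simone: Akira:2, Ana:1, Nora:1, Quinn:2, Sven:1.
Sum = 2 + 1 + 1 + 2 + 1 = 7.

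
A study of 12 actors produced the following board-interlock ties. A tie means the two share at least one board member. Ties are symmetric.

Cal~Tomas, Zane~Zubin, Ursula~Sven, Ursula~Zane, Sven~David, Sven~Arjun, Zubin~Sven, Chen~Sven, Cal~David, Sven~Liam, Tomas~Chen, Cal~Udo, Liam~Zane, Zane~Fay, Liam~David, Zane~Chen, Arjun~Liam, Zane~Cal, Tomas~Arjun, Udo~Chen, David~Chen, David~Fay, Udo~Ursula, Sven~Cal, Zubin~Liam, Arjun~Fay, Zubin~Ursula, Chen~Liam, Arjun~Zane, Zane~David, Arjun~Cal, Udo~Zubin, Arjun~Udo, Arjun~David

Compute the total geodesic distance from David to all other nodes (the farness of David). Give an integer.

15

Distances from David: Arjun:1, Cal:1, Chen:1, Fay:1, Liam:1, Sven:1, Tomas:2, Udo:2, Ursula:2, Zane:1, Zubin:2.
Sum = 1 + 1 + 1 + 1 + 1 + 1 + 2 + 2 + 2 + 1 + 2 = 15.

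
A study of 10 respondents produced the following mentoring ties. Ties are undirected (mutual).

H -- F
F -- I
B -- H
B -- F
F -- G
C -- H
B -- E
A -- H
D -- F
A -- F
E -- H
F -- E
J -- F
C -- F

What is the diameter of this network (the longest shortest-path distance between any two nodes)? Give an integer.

2

Eccentricity of each node (its greatest distance to any other): A:2, B:2, C:2, D:2, E:2, F:1, G:2, H:2, I:2, J:2.
The maximum eccentricity is 2, realized for instance by the pair G–H via G – F – H. So the diameter is 2.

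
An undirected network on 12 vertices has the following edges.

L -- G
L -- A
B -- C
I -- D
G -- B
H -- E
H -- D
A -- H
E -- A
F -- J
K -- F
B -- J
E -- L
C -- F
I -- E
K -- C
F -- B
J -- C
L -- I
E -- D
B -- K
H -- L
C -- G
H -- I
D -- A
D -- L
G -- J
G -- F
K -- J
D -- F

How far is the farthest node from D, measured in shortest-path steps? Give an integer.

2

Distances from D: A:1, B:2, C:2, E:1, F:1, G:2, H:1, I:1, J:2, K:2, L:1.
The largest is 2 (to C, K, B, G, and J), so the eccentricity of D is 2.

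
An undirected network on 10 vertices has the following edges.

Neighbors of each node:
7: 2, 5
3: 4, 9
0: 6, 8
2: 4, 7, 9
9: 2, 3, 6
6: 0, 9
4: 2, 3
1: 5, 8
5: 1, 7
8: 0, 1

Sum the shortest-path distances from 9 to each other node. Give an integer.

19

Distances from 9: 0:2, 1:4, 2:1, 3:1, 4:2, 5:3, 6:1, 7:2, 8:3.
Sum = 2 + 4 + 1 + 1 + 2 + 3 + 1 + 2 + 3 = 19.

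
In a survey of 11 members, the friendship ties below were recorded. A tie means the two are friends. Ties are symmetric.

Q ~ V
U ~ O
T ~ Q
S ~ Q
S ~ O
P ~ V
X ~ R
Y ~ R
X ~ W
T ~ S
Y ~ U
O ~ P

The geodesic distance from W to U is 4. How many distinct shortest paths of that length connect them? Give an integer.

1

The shortest distance is 4, and the only length-4 path is W–X–R–Y–U. So there is exactly 1 shortest path.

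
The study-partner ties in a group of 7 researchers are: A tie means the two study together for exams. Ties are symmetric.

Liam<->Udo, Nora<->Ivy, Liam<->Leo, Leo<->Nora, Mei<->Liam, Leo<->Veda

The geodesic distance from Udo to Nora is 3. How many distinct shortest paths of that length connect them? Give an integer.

1

The shortest distance is 3, and the only length-3 path is Udo–Liam–Leo–Nora. So there is exactly 1 shortest path.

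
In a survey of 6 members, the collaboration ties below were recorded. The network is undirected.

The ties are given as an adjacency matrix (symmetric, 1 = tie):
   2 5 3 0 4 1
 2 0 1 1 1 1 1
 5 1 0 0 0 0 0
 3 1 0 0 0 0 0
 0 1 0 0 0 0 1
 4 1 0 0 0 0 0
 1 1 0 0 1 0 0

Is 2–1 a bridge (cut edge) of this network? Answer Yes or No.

Even without that edge, 2 still reaches 1 via 2 – 0 – 1, so the network stays connected. Not a bridge.

No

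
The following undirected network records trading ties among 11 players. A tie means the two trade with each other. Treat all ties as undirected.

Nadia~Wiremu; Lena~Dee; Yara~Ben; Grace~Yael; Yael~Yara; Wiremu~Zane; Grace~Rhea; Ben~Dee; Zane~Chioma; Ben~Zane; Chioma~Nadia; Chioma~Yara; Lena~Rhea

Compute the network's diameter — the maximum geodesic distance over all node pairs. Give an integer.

5

Eccentricity of each node (its greatest distance to any other): Ben:3, Chioma:4, Dee:4, Grace:5, Lena:5, Nadia:5, Rhea:5, Wiremu:5, Yael:4, Yara:3, Zane:4.
The maximum eccentricity is 5, realized for instance by the pair Lena–Nadia via Lena – Dee – Ben – Zane – Wiremu – Nadia. So the diameter is 5.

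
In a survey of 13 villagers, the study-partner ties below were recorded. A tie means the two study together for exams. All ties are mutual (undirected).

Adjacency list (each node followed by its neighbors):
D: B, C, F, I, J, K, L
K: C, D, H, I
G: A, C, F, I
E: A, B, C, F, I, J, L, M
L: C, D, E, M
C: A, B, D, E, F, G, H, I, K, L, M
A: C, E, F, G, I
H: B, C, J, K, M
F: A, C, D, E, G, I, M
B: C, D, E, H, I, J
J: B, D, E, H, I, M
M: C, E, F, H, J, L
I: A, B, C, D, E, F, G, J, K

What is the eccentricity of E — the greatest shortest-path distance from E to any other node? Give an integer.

Distances from E: A:1, B:1, C:1, D:2, F:1, G:2, H:2, I:1, J:1, K:2, L:1, M:1.
The largest is 2 (to D, G, K, and H), so the eccentricity of E is 2.

2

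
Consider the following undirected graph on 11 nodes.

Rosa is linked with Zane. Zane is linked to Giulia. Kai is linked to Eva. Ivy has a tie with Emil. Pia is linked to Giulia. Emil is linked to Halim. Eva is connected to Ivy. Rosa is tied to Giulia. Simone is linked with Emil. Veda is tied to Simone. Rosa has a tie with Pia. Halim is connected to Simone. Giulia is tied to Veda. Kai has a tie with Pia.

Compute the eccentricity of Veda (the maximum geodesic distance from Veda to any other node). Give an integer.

4

Distances from Veda: Emil:2, Eva:4, Giulia:1, Halim:2, Ivy:3, Kai:3, Pia:2, Rosa:2, Simone:1, Zane:2.
The largest is 4 (to Eva), so the eccentricity of Veda is 4.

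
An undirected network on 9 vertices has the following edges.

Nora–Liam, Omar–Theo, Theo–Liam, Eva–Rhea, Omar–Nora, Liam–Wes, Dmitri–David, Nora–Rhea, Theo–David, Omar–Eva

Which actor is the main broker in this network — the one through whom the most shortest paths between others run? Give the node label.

Theo

Unnormalized betweenness of each node: David:7, Dmitri:0, Eva:3/2, Liam:19/2, Nora:41/6, Omar:25/3, Rhea:7/6, Theo:41/3, Wes:0.
Theo has the largest value, 41/3, making it the main broker — the node through which the most shortest paths run.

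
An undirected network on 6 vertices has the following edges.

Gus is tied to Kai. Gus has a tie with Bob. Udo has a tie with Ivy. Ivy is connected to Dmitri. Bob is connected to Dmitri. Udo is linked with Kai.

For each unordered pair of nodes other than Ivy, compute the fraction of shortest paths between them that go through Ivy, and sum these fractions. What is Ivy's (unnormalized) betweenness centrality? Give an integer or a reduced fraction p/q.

2

Pairs whose geodesics pass through Ivy — Dmitri–Kai: 1/2; Dmitri–Udo: 1; Bob–Udo: 1/2.
All other pairs contribute 0.
Summing the contributions gives betweenness(Ivy) = 2.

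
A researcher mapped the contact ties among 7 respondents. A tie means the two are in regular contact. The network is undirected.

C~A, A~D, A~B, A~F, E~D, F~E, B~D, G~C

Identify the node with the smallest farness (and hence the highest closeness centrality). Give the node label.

A

Farness (sum of distances to all others) for each node — A:8, B:11, C:11, D:10, E:13, F:11, G:16.
The smallest farness is 8, for A, so A has the highest closeness.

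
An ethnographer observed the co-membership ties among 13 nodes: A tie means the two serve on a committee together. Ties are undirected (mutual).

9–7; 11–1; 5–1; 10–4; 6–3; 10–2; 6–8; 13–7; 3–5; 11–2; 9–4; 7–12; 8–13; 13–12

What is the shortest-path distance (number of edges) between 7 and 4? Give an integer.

One shortest route is 7 – 9 – 4, which uses 2 edges, and 7 and 4 are not directly tied, so nothing shorter exists. So d(7,4) = 2.

2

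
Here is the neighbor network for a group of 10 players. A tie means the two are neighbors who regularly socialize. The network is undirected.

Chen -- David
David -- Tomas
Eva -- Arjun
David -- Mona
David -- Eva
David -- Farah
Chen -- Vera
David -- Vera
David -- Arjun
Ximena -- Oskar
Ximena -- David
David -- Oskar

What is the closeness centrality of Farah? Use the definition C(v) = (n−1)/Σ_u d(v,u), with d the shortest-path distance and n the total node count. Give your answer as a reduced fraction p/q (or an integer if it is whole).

Distances from Farah: Arjun:2, Chen:2, David:1, Eva:2, Mona:2, Oskar:2, Tomas:2, Vera:2, Ximena:2. Sum = 17.
n = 10, so closeness = 9/17.

9/17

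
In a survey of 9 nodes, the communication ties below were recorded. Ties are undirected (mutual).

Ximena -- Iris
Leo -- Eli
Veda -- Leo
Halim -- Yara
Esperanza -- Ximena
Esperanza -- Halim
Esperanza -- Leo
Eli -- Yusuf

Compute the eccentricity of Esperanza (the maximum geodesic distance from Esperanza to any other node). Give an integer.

3

Distances from Esperanza: Eli:2, Halim:1, Iris:2, Leo:1, Veda:2, Ximena:1, Yara:2, Yusuf:3.
The largest is 3 (to Yusuf), so the eccentricity of Esperanza is 3.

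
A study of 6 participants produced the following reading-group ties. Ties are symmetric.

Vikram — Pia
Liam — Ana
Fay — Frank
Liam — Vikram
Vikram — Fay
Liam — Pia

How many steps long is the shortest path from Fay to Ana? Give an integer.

3

One shortest route is Fay – Vikram – Liam – Ana, which uses 3 edges, and at distance 2 from Fay we only reach {Liam, Pia}, which does not include Ana. So d(Fay,Ana) = 3.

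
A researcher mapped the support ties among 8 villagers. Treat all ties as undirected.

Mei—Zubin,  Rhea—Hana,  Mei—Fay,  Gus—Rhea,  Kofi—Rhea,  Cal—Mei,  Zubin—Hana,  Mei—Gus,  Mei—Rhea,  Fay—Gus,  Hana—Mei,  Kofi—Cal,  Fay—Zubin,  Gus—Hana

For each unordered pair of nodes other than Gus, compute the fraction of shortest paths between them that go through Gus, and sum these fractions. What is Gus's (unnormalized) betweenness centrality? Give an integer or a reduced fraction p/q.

Pairs whose geodesics pass through Gus — Kofi–Fay: 1/3; Fay–Rhea: 1/2; Fay–Hana: 1/3.
All other pairs contribute 0.
Summing the contributions gives betweenness(Gus) = 7/6.

7/6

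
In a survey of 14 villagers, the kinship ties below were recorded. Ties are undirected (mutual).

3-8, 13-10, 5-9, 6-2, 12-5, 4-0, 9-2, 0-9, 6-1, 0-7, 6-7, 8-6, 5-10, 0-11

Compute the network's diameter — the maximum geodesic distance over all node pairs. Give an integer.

Eccentricity of each node (its greatest distance to any other): 0:4, 1:6, 2:4, 3:7, 4:5, 5:5, 6:5, 7:5, 8:6, 9:4, 10:6, 11:5, 12:6, 13:7.
The maximum eccentricity is 7, realized for instance by the pair 13–3 via 13 – 10 – 5 – 9 – 2 – 6 – 8 – 3. So the diameter is 7.

7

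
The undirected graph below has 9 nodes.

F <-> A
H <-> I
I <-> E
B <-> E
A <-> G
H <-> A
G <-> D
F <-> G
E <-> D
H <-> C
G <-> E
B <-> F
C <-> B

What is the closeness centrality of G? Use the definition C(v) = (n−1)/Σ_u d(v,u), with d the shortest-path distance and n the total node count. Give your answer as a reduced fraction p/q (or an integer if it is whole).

Distances from G: A:1, B:2, C:3, D:1, E:1, F:1, H:2, I:2. Sum = 13.
n = 9, so closeness = 8/13.

8/13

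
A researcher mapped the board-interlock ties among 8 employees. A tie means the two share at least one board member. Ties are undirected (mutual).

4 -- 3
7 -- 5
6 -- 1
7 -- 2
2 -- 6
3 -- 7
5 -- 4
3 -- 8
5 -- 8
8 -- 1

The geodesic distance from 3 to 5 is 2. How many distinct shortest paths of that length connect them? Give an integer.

3

The shortest distance is 2. The length-2 paths are: 3–8–5; 3–4–5; 3–7–5.
That gives 3 distinct shortest paths.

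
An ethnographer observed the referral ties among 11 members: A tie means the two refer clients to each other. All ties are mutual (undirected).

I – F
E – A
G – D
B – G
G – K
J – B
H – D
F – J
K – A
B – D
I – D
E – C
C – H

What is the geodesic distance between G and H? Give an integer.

2

One shortest route is G – D – H, which uses 2 edges, and G and H are not directly tied, so nothing shorter exists. So d(G,H) = 2.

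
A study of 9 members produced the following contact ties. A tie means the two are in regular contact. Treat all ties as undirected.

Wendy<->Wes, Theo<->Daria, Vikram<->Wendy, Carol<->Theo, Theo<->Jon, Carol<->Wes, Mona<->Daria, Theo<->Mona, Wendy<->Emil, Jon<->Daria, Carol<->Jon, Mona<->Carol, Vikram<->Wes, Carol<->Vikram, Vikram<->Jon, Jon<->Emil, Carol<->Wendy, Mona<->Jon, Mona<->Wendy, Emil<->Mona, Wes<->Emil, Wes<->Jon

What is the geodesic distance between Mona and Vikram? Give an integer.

One shortest route is Mona – Carol – Vikram, which uses 2 edges, and Mona and Vikram are not directly tied, so nothing shorter exists. So d(Mona,Vikram) = 2.

2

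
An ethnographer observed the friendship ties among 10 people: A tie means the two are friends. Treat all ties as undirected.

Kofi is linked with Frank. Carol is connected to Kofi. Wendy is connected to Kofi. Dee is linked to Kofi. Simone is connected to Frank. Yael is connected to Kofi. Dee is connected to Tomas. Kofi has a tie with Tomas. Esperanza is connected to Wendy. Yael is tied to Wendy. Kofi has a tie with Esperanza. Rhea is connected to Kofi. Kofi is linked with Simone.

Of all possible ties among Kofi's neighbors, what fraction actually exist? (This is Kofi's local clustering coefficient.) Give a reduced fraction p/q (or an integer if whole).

Kofi's neighbors: Carol, Dee, Esperanza, Frank, Rhea, Simone, Tomas, Wendy, and Yael (k = 9).
Possible neighbor pairs: C(9,2) = 36. Edges among them: Dee–Tomas, Esperanza–Wendy, Frank–Simone, Wendy–Yael → e = 4.
Clustering(Kofi) = 4/36 = 1/9.

1/9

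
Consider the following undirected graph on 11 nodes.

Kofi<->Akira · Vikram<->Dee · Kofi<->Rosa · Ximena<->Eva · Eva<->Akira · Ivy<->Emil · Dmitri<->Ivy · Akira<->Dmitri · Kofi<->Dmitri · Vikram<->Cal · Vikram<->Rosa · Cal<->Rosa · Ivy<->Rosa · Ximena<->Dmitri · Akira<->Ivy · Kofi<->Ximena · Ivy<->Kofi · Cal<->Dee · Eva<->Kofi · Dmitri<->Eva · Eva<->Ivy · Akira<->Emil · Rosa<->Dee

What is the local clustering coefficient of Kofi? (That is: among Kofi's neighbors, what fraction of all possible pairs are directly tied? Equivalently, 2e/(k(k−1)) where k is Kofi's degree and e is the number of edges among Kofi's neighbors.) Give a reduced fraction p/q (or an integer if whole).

3/5

Kofi's neighbors: Akira, Dmitri, Eva, Ivy, Rosa, and Ximena (k = 6).
Possible neighbor pairs: C(6,2) = 15. Edges among them: Akira–Dmitri, Akira–Eva, Akira–Ivy, Dmitri–Eva, Dmitri–Ivy, Dmitri–Ximena, Eva–Ivy, Eva–Ximena, Ivy–Rosa → e = 9.
Clustering(Kofi) = 9/15 = 3/5.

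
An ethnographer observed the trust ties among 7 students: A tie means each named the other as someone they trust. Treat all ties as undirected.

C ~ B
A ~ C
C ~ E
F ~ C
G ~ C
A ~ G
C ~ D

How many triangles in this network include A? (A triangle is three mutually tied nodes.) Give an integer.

A's neighbors: C and G.
Neighbor pairs that are themselves tied: A–C–G. Each forms one triangle with A, for 1 in total.

1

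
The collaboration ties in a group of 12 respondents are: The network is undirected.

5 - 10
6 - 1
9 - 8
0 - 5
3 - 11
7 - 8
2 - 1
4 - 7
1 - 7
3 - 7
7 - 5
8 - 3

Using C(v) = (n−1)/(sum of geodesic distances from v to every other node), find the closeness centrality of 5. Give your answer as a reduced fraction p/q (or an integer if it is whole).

Distances from 5: 0:1, 1:2, 2:3, 3:2, 4:2, 6:3, 7:1, 8:2, 9:3, 10:1, 11:3. Sum = 23.
n = 12, so closeness = 11/23.

11/23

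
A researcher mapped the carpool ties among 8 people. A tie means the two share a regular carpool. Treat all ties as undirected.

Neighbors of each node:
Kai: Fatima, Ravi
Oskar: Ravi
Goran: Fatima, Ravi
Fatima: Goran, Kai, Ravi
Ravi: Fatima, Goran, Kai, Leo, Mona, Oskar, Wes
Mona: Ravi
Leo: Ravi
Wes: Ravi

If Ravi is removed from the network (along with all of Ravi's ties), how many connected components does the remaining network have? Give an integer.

5

Without Ravi, the remaining ties split the others into: {Wes}; {Mona}; {Fatima, Goran, Kai}; {Leo}; {Oskar}.
That's 5 separate components.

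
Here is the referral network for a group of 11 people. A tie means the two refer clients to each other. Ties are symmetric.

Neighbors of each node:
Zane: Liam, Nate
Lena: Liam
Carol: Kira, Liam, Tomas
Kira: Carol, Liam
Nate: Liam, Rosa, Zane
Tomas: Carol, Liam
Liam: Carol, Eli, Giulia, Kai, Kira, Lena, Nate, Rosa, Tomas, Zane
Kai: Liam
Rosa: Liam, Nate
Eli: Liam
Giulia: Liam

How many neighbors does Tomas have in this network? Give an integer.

Tomas is directly tied to Carol and Liam. That is 2 neighbors, so the degree of Tomas is 2.

2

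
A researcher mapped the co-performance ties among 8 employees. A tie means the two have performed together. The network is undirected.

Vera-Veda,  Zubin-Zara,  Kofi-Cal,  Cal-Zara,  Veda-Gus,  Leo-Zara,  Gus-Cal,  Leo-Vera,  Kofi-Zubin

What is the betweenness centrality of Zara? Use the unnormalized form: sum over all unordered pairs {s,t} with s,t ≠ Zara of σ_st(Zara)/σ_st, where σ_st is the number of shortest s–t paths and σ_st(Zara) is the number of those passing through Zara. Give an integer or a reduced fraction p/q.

Pairs whose geodesics pass through Zara — Veda–Zubin: 2/3; Vera–Zubin: 1; Vera–Kofi: 2/3; Vera–Cal: 1/2; Leo–Zubin: 1; Leo–Kofi: 2/2; Leo–Cal: 1; Leo–Gus: 1/2; Zubin–Cal: 1/2; Zubin–Gus: 1/2.
All other pairs contribute 0.
Summing the contributions gives betweenness(Zara) = 22/3.

22/3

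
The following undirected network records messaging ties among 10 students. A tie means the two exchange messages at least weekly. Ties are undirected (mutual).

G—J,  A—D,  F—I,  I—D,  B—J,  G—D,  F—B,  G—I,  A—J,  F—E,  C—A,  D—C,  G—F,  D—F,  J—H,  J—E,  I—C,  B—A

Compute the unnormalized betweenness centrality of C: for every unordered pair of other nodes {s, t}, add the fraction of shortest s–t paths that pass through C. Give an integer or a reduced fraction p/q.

1/2

Pairs whose geodesics pass through C — I–A: 1/2.
All other pairs contribute 0.
Summing the contributions gives betweenness(C) = 1/2.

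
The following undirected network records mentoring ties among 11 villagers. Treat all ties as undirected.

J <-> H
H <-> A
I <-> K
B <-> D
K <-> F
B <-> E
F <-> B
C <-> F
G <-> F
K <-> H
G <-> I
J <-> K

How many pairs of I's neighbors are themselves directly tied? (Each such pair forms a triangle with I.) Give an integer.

I's neighbors are G and K, but none of them are tied to each other, so no triangle contains I.

0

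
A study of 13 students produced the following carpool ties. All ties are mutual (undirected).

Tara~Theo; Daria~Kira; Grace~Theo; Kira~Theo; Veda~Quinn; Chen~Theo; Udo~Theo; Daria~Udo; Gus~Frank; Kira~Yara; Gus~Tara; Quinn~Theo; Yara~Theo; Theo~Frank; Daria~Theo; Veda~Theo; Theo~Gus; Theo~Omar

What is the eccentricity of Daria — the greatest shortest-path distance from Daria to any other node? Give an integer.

Distances from Daria: Chen:2, Frank:2, Grace:2, Gus:2, Kira:1, Omar:2, Quinn:2, Tara:2, Theo:1, Udo:1, Veda:2, Yara:2.
The largest is 2 (to Grace, Veda, Yara, Quinn, Frank, Tara, Omar, Chen, and Gus), so the eccentricity of Daria is 2.

2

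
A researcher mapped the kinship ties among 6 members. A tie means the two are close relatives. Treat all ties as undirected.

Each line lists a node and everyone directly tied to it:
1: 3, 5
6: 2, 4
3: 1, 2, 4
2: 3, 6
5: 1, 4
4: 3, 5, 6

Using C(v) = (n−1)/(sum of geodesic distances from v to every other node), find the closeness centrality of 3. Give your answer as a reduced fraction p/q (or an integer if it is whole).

Distances from 3: 1:1, 2:1, 4:1, 5:2, 6:2. Sum = 7.
n = 6, so closeness = 5/7.

5/7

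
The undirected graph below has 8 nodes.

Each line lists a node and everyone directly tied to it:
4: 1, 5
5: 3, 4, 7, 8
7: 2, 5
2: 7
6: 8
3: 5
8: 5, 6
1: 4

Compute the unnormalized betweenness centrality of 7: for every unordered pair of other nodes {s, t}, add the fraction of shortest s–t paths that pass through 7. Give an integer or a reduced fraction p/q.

Pairs whose geodesics pass through 7 — 3–2: 1; 4–2: 1; 8–2: 1; 2–6: 1; 2–5: 1; 2–1: 1.
All other pairs contribute 0.
Summing the contributions gives betweenness(7) = 6.

6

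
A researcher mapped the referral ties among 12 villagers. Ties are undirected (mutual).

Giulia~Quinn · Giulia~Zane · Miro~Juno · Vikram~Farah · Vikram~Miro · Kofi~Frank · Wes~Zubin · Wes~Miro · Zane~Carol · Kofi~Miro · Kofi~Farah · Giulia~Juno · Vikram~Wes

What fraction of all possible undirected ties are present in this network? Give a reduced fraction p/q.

13/66

There are 13 edges and 12 nodes, so the maximum possible is C(12,2) = 66.
Density = 13/66.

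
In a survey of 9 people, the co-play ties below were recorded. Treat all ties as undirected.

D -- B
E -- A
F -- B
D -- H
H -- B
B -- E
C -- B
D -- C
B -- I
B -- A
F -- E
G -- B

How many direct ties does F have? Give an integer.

2

F is directly tied to B and E. That is 2 neighbors, so the degree of F is 2.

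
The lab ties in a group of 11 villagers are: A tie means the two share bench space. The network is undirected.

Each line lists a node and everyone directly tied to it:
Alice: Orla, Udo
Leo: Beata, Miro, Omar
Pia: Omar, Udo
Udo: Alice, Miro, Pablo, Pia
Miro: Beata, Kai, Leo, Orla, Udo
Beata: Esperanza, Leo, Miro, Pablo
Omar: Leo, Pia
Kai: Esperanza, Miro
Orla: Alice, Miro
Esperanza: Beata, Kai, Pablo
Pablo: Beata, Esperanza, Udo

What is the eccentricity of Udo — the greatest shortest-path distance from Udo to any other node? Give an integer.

2

Distances from Udo: Alice:1, Beata:2, Esperanza:2, Kai:2, Leo:2, Miro:1, Omar:2, Orla:2, Pablo:1, Pia:1.
The largest is 2 (to Esperanza, Beata, Orla, Leo, Kai, and Omar), so the eccentricity of Udo is 2.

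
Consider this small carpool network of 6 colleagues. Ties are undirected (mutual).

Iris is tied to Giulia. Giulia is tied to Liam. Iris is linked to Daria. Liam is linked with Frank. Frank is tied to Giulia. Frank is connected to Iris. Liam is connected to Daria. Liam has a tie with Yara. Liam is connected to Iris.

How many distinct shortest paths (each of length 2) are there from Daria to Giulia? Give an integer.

The shortest distance is 2. The length-2 paths are: Daria–Liam–Giulia; Daria–Iris–Giulia.
That gives 2 distinct shortest paths.

2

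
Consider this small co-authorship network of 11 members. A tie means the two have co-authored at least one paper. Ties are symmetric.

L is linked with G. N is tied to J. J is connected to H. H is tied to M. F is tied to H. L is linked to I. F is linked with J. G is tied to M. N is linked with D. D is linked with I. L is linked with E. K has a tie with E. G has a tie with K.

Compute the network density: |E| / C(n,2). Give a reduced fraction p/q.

There are 13 edges and 11 nodes, so the maximum possible is C(11,2) = 55.
Density = 13/55.

13/55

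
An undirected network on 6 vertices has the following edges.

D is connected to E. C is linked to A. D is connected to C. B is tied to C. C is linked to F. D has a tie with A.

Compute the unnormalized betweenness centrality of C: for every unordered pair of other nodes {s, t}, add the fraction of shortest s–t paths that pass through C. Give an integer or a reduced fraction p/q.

7

Pairs whose geodesics pass through C — E–F: 1; E–B: 1; F–B: 1; F–D: 1; F–A: 1; B–D: 1; B–A: 1.
All other pairs contribute 0.
Summing the contributions gives betweenness(C) = 7.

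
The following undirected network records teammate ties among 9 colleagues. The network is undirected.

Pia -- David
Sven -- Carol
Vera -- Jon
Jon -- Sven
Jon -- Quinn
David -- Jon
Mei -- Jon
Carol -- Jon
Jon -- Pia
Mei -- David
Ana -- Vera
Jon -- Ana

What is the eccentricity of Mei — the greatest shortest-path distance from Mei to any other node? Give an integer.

Distances from Mei: Ana:2, Carol:2, David:1, Jon:1, Pia:2, Quinn:2, Sven:2, Vera:2.
The largest is 2 (to Vera, Sven, Carol, Quinn, Ana, and Pia), so the eccentricity of Mei is 2.

2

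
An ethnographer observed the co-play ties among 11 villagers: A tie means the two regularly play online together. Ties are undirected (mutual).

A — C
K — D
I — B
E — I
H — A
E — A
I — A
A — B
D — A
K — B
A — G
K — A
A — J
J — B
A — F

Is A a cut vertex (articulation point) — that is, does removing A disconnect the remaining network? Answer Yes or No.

Yes

Removing A leaves {C} with no path to {G}, so the network splits into 5 components. A is a cut vertex.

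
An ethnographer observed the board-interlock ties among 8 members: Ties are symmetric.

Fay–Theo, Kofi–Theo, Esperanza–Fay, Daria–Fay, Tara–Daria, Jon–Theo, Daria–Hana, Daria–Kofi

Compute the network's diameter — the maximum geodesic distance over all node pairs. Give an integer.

Eccentricity of each node (its greatest distance to any other): Daria:3, Esperanza:3, Fay:2, Hana:4, Jon:4, Kofi:3, Tara:4, Theo:3.
The maximum eccentricity is 4, realized for instance by the pair Hana–Jon via Hana – Daria – Fay – Theo – Jon. So the diameter is 4.

4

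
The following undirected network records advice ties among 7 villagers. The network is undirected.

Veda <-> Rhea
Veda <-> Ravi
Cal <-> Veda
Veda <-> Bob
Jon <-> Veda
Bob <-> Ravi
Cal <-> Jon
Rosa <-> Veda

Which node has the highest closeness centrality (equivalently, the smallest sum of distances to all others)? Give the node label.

Veda

Farness (sum of distances to all others) for each node — Bob:10, Cal:10, Jon:10, Ravi:10, Rhea:11, Rosa:11, Veda:6.
The smallest farness is 6, for Veda, so Veda has the highest closeness.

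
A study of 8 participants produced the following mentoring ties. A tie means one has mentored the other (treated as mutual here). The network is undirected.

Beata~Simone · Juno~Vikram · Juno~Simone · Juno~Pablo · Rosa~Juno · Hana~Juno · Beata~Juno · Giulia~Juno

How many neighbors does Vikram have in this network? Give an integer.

Vikram is directly tied to Juno. That is 1 neighbor, so the degree of Vikram is 1.

1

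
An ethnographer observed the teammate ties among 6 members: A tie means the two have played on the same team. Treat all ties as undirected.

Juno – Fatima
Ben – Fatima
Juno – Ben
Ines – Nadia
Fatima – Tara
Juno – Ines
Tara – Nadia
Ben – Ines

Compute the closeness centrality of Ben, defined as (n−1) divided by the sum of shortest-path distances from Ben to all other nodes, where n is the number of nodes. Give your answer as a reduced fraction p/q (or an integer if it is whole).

5/7

Distances from Ben: Fatima:1, Ines:1, Juno:1, Nadia:2, Tara:2. Sum = 7.
n = 6, so closeness = 5/7.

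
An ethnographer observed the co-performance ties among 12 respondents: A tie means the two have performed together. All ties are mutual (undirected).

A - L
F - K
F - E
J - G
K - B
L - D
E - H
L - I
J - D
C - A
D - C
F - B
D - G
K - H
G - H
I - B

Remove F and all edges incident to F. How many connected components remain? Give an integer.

F's neighbors (B, E, and K) remain reachable from one another through other ties, so the rest of the network stays in one piece.

1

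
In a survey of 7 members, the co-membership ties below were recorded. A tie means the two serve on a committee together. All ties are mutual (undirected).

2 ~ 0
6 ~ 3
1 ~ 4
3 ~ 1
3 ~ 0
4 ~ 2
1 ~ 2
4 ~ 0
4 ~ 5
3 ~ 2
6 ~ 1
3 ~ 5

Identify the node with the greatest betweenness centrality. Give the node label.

Unnormalized betweenness of each node: 0:1/4, 1:7/4, 2:7/12, 3:13/3, 4:11/6, 5:1/4, 6:0.
3 has the largest value, 13/3, making it the main broker — the node through which the most shortest paths run.

3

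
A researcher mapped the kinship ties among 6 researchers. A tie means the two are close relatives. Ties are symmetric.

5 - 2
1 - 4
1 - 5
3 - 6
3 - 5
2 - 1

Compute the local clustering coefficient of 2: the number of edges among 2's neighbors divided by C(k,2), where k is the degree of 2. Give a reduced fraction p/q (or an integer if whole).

2's neighbors: 1 and 5 (k = 2).
Possible neighbor pairs: C(2,2) = 1. Edges among them: 1–5 → e = 1.
Clustering(2) = 1/1.

1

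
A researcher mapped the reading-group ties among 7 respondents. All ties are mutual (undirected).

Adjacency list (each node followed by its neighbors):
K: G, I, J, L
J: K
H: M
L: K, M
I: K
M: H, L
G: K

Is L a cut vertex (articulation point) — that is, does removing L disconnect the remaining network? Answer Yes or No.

Yes

Removing L leaves {H and M} with no path to {G, I, J, and K}, so the network splits into 2 components. L is a cut vertex.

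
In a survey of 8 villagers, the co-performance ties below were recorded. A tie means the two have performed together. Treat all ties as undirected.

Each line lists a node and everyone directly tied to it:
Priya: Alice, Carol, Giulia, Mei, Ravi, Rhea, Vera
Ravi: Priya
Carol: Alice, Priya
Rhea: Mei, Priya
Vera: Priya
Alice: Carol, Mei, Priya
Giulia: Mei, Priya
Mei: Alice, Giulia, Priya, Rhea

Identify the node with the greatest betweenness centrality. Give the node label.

Priya

Unnormalized betweenness of each node: Alice:1/2, Carol:0, Giulia:0, Mei:3/2, Priya:15, Ravi:0, Rhea:0, Vera:0.
Priya has the largest value, 15, making it the main broker — the node through which the most shortest paths run.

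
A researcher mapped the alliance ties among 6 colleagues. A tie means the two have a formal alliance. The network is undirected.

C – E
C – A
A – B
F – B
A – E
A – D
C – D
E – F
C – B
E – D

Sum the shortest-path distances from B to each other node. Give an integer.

Distances from B: A:1, C:1, D:2, E:2, F:1.
Sum = 1 + 1 + 2 + 2 + 1 = 7.

7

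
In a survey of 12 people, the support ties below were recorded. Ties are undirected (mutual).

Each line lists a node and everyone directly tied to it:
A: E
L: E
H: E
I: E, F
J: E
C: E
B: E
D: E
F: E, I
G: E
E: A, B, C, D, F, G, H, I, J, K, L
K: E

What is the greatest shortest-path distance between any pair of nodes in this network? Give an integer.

2

Eccentricity of each node (its greatest distance to any other): A:2, B:2, C:2, D:2, E:1, F:2, G:2, H:2, I:2, J:2, K:2, L:2.
The maximum eccentricity is 2, realized for instance by the pair C–J via C – E – J. So the diameter is 2.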